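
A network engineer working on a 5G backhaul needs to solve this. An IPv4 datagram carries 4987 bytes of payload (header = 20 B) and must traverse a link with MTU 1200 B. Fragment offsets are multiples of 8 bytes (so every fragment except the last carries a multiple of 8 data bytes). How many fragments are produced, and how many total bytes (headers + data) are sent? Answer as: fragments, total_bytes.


Max data per non-final fragment = floor((MTU - header)/8)*8 = floor((1200 - 20)/8)*8 = floor(1180/8)*8 = 1176 B
Final fragment needs no 8-byte alignment: it can carry up to MTU - header = 1180 B
Non-final fragments needed = ceil((payload - 1180) / 1176) = ceil(3807/1176) = ceil(3.2372) = 4
Number of fragments = 4 + 1 = 5
Fragment sizes (data): 4 * 1176 B + 283 B (last, 283 <= 1180 OK)
Total bytes sent = payload + n_frags * header = 4987 + 5*20 = 4987 + 100 = 5087 B

5, 5087


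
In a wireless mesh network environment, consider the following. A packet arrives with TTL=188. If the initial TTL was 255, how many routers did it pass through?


Given: initial TTL = 255, received TTL = 188
Hops = initial TTL - received TTL
Hops = 255 - 188 = 67

67


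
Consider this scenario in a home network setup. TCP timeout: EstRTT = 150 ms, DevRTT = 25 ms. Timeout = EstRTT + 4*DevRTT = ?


Given: EstRTT = 150 ms, DevRTT = 25 ms
Timeout = EstRTT + 4 * DevRTT
4 * DevRTT = 4 * 25 = 100
Timeout = 150 + 100 = 250 ms

250


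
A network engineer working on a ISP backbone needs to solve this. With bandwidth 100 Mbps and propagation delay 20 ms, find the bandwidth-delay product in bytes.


Given: bandwidth = 100 Mbps, delay = 20 ms
BDP in bits = 100 * 10^6 * 20 / 1000
BDP in bits = 2000000
BDP in bytes = 2000000 / 8 = 250000

250000


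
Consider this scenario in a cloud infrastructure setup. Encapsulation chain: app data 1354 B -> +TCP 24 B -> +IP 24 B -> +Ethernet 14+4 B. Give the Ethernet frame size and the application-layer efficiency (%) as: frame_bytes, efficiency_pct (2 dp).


TCP segment = 1354 + 24 = 1378 B
IP packet = 1378 + 24 = 1402 B
Ethernet frame = 1402 + 14 + 4 = 1420 B
Efficiency = app / frame = 1354 / 1420 = 0.953521 = 95.3521% -> 95.35% (2 dp)

1420, 95.35


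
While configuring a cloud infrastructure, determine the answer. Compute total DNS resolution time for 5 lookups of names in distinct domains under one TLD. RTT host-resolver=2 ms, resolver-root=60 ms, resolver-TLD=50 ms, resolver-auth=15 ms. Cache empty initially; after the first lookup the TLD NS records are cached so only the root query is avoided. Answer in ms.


Lookup 1 (cold cache): local + root + TLD + auth = 2 + 60 + 50 + 15 = 127 ms
Lookups 2..5 (TLD NS cached -> skip root; new domain -> still ask TLD and auth): local + TLD + auth = 2 + 50 + 15 = 67 ms each
Remaining 4 lookups: 4 * 67 = 268 ms
Total = 127 + 268 = 395 ms

395


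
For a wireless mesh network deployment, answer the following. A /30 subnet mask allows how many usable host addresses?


Given: subnet mask /30
Host bits = 32 - 30 = 2
Total addresses = 2^2 = 4
Usable hosts = 4 - 2 (network + broadcast) = 2

2


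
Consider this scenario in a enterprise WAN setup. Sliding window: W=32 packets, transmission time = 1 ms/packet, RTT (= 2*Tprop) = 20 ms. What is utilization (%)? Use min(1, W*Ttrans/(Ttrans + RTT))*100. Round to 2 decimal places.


Given: W = 32, Ttrans = 1 ms, RTT = 20 ms (= 2 * Tprop, Tprop = 10 ms)
Cycle time = Ttrans + RTT = 1 + 20 = 21 ms (first packet sent until its ACK returns)
W * Ttrans = 32 * 1 = 32 ms of sending per cycle
W * Ttrans / (Ttrans + RTT) = 32 / 21 = 1.523810
U = min(1, 1.523810) = 1.000000
U% = 100.00%

100.00


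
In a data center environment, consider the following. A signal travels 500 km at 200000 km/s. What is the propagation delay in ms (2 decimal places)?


Given: distance = 500 km, speed = 200000 km/s
Delay = distance / speed = 500 / 200000 seconds
Delay in ms = 500 * 1000 / 200000
Delay = 2.5000 ms
Rounded to 2 dp = 2.50 ms

2.50


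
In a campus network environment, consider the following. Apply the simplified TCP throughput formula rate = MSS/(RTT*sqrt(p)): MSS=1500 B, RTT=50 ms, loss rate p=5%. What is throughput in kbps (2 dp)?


Given: MSS = 1500 bytes, RTT = 50 ms, loss = 5%
RTT in seconds = 50 / 1000 = 0.05
Loss rate = 5% = 0.05
sqrt(loss) = sqrt(0.05) = 0.223606797750
Throughput (bytes/s) = 1500 / (0.05 * 0.223606797750) = 134164.0786
Throughput (kbps) = 134164.0786 * 8 / 1000 = 1073.312629 -> 1073.31 kbps (2 dp)

1073.31


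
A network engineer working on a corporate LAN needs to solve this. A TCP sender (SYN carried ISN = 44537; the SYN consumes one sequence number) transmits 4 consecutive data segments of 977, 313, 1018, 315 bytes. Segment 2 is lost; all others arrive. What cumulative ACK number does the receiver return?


SYN uses sequence number 44537; first data byte = ISN + 1 = 44538.
Segment 1: SEQ = 44538, len = 977 B, covers [44538, 45514]
Segment 2: SEQ = 45515, len = 313 B, covers [45515, 45827] [LOST]
Segment 3: SEQ = 45828, len = 1018 B, covers [45828, 46845]
Segment 4: SEQ = 46846, len = 315 B, covers [46846, 47160]
In-order data received: bytes [44538, 45514] (segments 1..1).
Segment 2 missing -> gap begins at byte 45515; later segments buffered out of order.
Cumulative ACK = next expected in-order byte = 44538 + 977 = 45515

45515


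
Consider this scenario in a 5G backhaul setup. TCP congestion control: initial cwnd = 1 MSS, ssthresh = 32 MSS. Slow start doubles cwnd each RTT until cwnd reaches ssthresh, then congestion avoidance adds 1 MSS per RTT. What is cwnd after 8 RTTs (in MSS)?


RTT 0: cwnd = 1 MSS (initial)
RTT 1: cwnd = 2 MSS (slow start, doubled)
RTT 2: cwnd = 4 MSS (slow start, doubled)
RTT 3: cwnd = 8 MSS (slow start, doubled)
RTT 4: cwnd = 16 MSS (slow start, doubled)
RTT 5: cwnd = 32 MSS (slow start, doubled)
RTT 6: cwnd = 33 MSS (congestion avoidance, +1)
RTT 7: cwnd = 34 MSS (congestion avoidance, +1)
RTT 8: cwnd = 35 MSS (congestion avoidance, +1)

35


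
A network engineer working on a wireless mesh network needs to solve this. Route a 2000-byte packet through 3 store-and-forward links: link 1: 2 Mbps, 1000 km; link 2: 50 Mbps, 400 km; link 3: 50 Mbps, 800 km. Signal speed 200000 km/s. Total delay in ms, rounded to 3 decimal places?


Packet = 2000 bytes = 16000 bits. Store-and-forward: sum (t_trans + t_prop) per link.
Link 1: t_trans = 16000/(2*10^6) s = 8.0000 ms; t_prop = 1000/200000 s = 5.0000 ms; subtotal = 13.0000 ms
Link 2: t_trans = 16000/(50*10^6) s = 0.3200 ms; t_prop = 400/200000 s = 2.0000 ms; subtotal = 2.3200 ms
Link 3: t_trans = 16000/(50*10^6) s = 0.3200 ms; t_prop = 800/200000 s = 4.0000 ms; subtotal = 4.3200 ms
End-to-end = 13.0000 + 2.3200 + 4.3200 = 19.6400 ms -> 19.640 ms (3 dp)

19.640


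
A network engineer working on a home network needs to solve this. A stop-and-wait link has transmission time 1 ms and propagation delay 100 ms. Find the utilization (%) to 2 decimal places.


Given: Ttrans = 1 ms, Tprop = 100 ms
RTT = 2 * Tprop = 2 * 100 = 200 ms
U = Ttrans / (Ttrans + RTT)
U = 1 / (1 + 200)
U = 1 / 201 = 0.004975
U% = 0.50%

0.50


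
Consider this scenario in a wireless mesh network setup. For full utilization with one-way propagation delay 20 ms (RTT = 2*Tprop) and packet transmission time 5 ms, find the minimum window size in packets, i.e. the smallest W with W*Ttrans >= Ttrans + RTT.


Given: Ttrans = 5 ms, RTT = 40 ms (= 2 * Tprop, Tprop = 20 ms)
Time until first ACK returns = Ttrans + RTT = 5 + 40 = 45 ms
Need W * Ttrans >= Ttrans + RTT  ->  W >= (Ttrans + RTT) / Ttrans
(Ttrans + RTT) / Ttrans = 45 / 5 = 9
W_min = ceil(9) = 9

9


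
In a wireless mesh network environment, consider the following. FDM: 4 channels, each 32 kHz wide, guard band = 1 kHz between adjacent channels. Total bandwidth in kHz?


Given: 4 channels, 32 kHz each, guard = 1 kHz
Channel bandwidth = 4 * 32 = 128 kHz
Guard bands = 3 gaps * 1 kHz = 3 kHz
Total = 128 + 3 = 131 kHz

131


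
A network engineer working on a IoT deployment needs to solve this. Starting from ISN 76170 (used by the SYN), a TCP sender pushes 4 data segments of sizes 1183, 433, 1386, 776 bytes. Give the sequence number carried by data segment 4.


The SYN occupies sequence number ISN = 76170, so the first data byte is ISN + 1 = 76171.
SEQ of data segment i = (ISN + 1) + sum of payload sizes of segments 1..i-1.
Segment 1: SEQ = 76171, payload = 1183 bytes
Segment 2: SEQ = 77354, payload = 433 bytes
Segment 3: SEQ = 77787, payload = 1386 bytes
Segment 4: SEQ = 79173, payload = 776 bytes
SEQ of segment 4 = 76171 + 1183 + 433 + 1386 = 79173

79173


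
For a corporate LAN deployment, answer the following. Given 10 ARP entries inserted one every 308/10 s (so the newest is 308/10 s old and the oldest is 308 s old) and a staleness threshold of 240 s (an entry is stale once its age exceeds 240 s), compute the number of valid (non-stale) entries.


Ages are k * 308/10 s for k = 1..10 (spacing = 30.8000 s).
Entry k is valid iff k * 308/10 <= 240 iff k <= 10 * 240 / 308 = 7.7922
n_valid = floor(7.7922) = 7
(n_stale = 10 - 7 = 3)

7


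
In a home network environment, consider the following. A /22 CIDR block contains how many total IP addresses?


Given: CIDR prefix /22
Host bits = 32 - 22 = 10
Total addresses = 2^10 = 1024

1024


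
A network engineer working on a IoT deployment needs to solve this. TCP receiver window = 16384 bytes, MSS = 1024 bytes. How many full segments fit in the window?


Given: RWND = 16384 bytes, MSS = 1024 bytes
Full segments = floor(RWND / MSS)
Full segments = floor(16384 / 1024)
Full segments = floor(16.0) = 16

16


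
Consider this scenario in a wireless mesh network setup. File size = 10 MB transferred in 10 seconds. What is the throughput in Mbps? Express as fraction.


Given: file = 10 MB, time = 10 s
File in Mb = 10 * 8 = 80 Mb
Throughput = 80 / 10 Mbps
Throughput = 8 Mbps

8


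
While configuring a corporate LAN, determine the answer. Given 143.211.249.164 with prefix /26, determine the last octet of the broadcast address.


Given: IP = 143.211.249.164, prefix = /26
Host bits = 32 - 26 = 6
Network last octet = 164 AND mask = 128
Host part size = 2^6 - 1 = 63
Broadcast last octet = 128 OR 63 = 191

191


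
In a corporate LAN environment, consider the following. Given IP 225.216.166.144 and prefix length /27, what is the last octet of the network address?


Given: IP = 225.216.166.144, prefix = /27
Subnet mask = 255.255.255.224
Last octet of IP: 144
Last octet of mask: 224
Network last octet = 144 AND 224 = 128

128


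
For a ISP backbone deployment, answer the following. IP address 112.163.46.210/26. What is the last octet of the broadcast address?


Given: IP = 112.163.46.210, prefix = /26
Host bits = 32 - 26 = 6
Network last octet = 210 AND mask = 192
Host part size = 2^6 - 1 = 63
Broadcast last octet = 192 OR 63 = 255

255


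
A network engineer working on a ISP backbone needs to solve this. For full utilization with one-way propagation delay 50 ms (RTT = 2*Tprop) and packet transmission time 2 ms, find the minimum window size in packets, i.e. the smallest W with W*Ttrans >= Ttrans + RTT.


Given: Ttrans = 2 ms, RTT = 100 ms (= 2 * Tprop, Tprop = 50 ms)
Time until first ACK returns = Ttrans + RTT = 2 + 100 = 102 ms
Need W * Ttrans >= Ttrans + RTT  ->  W >= (Ttrans + RTT) / Ttrans
(Ttrans + RTT) / Ttrans = 102 / 2 = 51
W_min = ceil(51) = 51

51


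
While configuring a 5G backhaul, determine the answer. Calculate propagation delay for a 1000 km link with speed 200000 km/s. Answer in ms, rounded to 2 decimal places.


Given: distance = 1000 km, speed = 200000 km/s
Delay = distance / speed = 1000 / 200000 seconds
Delay in ms = 1000 * 1000 / 200000
Delay = 5.0000 ms
Rounded to 2 dp = 5.00 ms

5.00


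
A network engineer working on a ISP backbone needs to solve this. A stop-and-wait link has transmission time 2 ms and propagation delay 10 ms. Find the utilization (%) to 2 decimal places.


Given: Ttrans = 2 ms, Tprop = 10 ms
RTT = 2 * Tprop = 2 * 10 = 20 ms
U = Ttrans / (Ttrans + RTT)
U = 2 / (2 + 20)
U = 2 / 22 = 0.090909
U% = 9.09%

9.09


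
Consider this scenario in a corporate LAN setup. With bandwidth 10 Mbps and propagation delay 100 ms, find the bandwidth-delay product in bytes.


Given: bandwidth = 10 Mbps, delay = 100 ms
BDP in bits = 10 * 10^6 * 100 / 1000
BDP in bits = 1000000
BDP in bytes = 1000000 / 8 = 125000

125000


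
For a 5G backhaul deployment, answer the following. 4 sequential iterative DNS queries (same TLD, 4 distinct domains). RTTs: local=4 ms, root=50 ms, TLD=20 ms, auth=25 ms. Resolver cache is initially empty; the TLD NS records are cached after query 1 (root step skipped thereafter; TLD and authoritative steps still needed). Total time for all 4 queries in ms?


Lookup 1 (cold cache): local + root + TLD + auth = 4 + 50 + 20 + 25 = 99 ms
Lookups 2..4 (TLD NS cached -> skip root; new domain -> still ask TLD and auth): local + TLD + auth = 4 + 20 + 25 = 49 ms each
Remaining 3 lookups: 3 * 49 = 147 ms
Total = 99 + 147 = 246 ms

246


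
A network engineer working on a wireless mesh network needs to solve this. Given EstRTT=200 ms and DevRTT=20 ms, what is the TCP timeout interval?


Given: EstRTT = 200 ms, DevRTT = 20 ms
Timeout = EstRTT + 4 * DevRTT
4 * DevRTT = 4 * 20 = 80
Timeout = 200 + 80 = 280 ms

280


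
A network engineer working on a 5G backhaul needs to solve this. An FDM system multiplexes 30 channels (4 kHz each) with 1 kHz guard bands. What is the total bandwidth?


Given: 30 channels, 4 kHz each, guard = 1 kHz
Channel bandwidth = 30 * 4 = 120 kHz
Guard bands = 29 gaps * 1 kHz = 29 kHz
Total = 120 + 29 = 149 kHz

149


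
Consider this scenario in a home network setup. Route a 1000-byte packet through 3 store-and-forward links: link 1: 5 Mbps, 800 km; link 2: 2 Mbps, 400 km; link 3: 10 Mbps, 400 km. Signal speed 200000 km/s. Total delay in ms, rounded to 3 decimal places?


Packet = 1000 bytes = 8000 bits. Store-and-forward: sum (t_trans + t_prop) per link.
Link 1: t_trans = 8000/(5*10^6) s = 1.6000 ms; t_prop = 800/200000 s = 4.0000 ms; subtotal = 5.6000 ms
Link 2: t_trans = 8000/(2*10^6) s = 4.0000 ms; t_prop = 400/200000 s = 2.0000 ms; subtotal = 6.0000 ms
Link 3: t_trans = 8000/(10*10^6) s = 0.8000 ms; t_prop = 400/200000 s = 2.0000 ms; subtotal = 2.8000 ms
End-to-end = 5.6000 + 6.0000 + 2.8000 = 14.4000 ms -> 14.400 ms (3 dp)

14.400


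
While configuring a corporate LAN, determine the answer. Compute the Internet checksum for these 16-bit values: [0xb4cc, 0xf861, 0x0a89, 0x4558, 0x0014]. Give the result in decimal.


Given words: [0xb4cc, 0xf861, 0x0a89, 0x4558, 0x0014]
Step 1: Sum all words
Raw sum = 46284 + 63585 + 2697 + 17752 + 20 = 130338
Step 2: Fold carry: (64802 + 1) = 64803
One's complement = ~64803 & 0xFFFF = 732

732


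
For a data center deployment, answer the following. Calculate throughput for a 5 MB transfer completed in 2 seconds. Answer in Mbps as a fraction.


Given: file = 5 MB, time = 2 s
File in Mb = 5 * 8 = 40 Mb
Throughput = 40 / 2 Mbps
Throughput = 20 Mbps

20


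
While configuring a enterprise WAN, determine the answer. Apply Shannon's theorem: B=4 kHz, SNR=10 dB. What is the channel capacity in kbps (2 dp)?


Given: B = 4 kHz, SNR = 10 dB
SNR linear = 10^(10/10) = 10
1 + SNR = 11
log2(11) = 3.4594316186
C = 4 * 1000 * 3.4594316186 = 13837.7265 bps
C = 13.837726 kbps -> 13.84 kbps (2 dp)

13.84


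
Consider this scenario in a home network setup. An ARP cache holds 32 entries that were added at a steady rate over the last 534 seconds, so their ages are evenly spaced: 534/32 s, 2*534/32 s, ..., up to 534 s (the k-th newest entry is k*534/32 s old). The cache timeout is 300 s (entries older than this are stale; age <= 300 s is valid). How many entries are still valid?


Ages are k * 534/32 s for k = 1..32 (spacing = 16.6875 s).
Entry k is valid iff k * 534/32 <= 300 iff k <= 32 * 300 / 534 = 17.9775
n_valid = floor(17.9775) = 17
(n_stale = 32 - 17 = 15)

17


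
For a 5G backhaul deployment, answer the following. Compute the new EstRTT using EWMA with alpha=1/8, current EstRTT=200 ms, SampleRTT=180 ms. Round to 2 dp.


Given: EstRTT = 200 ms, SampleRTT = 180 ms, alpha = 1/8
New EstRTT = (1 - alpha) * EstRTT + alpha * SampleRTT
(7/8) * 200 = 175
(1/8) * 180 = 22.5
New EstRTT = 175 + 22.5 = 197.5 ms -> 197.50 ms (2 dp)

197.50


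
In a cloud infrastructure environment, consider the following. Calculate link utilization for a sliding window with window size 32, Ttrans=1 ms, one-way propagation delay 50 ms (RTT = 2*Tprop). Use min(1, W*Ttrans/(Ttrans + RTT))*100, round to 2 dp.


Given: W = 32, Ttrans = 1 ms, RTT = 100 ms (= 2 * Tprop, Tprop = 50 ms)
Cycle time = Ttrans + RTT = 1 + 100 = 101 ms (first packet sent until its ACK returns)
W * Ttrans = 32 * 1 = 32 ms of sending per cycle
W * Ttrans / (Ttrans + RTT) = 32 / 101 = 0.316832
U = min(1, 0.316832) = 0.316832
U% = 31.68%

31.68


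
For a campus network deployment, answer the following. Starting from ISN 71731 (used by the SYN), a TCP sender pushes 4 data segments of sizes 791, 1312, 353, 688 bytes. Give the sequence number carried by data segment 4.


The SYN occupies sequence number ISN = 71731, so the first data byte is ISN + 1 = 71732.
SEQ of data segment i = (ISN + 1) + sum of payload sizes of segments 1..i-1.
Segment 1: SEQ = 71732, payload = 791 bytes
Segment 2: SEQ = 72523, payload = 1312 bytes
Segment 3: SEQ = 73835, payload = 353 bytes
Segment 4: SEQ = 74188, payload = 688 bytes
SEQ of segment 4 = 71732 + 791 + 1312 + 353 = 74188

74188


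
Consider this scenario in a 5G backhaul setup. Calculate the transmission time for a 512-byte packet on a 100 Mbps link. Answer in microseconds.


Given: packet = 512 bytes, bandwidth = 100 Mbps
Packet in bits = 512 * 8 = 4096 bits
Bandwidth = 100 * 10^6 = 100000000 bps
Time = 4096 / 100000000 seconds
Time in us = 4096 * 10^6 / 100000000 = 40.96

40.96


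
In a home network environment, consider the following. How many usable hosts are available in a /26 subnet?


Given: subnet mask /26
Host bits = 32 - 26 = 6
Total addresses = 2^6 = 64
Usable hosts = 64 - 2 (network + broadcast) = 62

62


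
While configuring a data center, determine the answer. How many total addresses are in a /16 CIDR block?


Given: CIDR prefix /16
Host bits = 32 - 16 = 16
Total addresses = 2^16 = 65536

65536


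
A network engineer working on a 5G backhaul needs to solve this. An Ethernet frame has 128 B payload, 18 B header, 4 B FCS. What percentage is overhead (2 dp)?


Given: payload = 128 B, header = 18 B, trailer = 4 B
Overhead bytes = header + trailer = 18 + 4 = 22
Total frame = payload + overhead = 128 + 22 = 150
Overhead % = 22 / 150 * 100 = 14.6667% -> 14.67% (2 dp)

14.67


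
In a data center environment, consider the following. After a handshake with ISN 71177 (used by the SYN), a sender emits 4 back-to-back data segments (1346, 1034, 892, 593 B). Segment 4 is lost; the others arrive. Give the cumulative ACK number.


SYN uses sequence number 71177; first data byte = ISN + 1 = 71178.
Segment 1: SEQ = 71178, len = 1346 B, covers [71178, 72523]
Segment 2: SEQ = 72524, len = 1034 B, covers [72524, 73557]
Segment 3: SEQ = 73558, len = 892 B, covers [73558, 74449]
Segment 4: SEQ = 74450, len = 593 B, covers [74450, 75042] [LOST]
In-order data received: bytes [71178, 74449] (segments 1..3).
Segment 4 missing -> gap begins at byte 74450.
Cumulative ACK = next expected in-order byte = 71178 + 1346 + 1034 + 892 = 74450

74450


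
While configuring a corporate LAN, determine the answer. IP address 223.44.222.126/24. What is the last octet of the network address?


Given: IP = 223.44.222.126, prefix = /24
Subnet mask = 255.255.255.0
Last octet of IP: 126
Last octet of mask: 0
Network last octet = 126 AND 0 = 0

0


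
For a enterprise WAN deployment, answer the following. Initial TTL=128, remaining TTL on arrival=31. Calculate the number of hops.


Given: initial TTL = 128, received TTL = 31
Hops = initial TTL - received TTL
Hops = 128 - 31 = 97

97


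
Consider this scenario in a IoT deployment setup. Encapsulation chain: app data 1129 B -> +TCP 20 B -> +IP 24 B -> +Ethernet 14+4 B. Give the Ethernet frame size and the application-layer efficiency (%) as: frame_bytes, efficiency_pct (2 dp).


TCP segment = 1129 + 20 = 1149 B
IP packet = 1149 + 24 = 1173 B
Ethernet frame = 1173 + 14 + 4 = 1191 B
Efficiency = app / frame = 1129 / 1191 = 0.947943 = 94.7943% -> 94.79% (2 dp)

1191, 94.79


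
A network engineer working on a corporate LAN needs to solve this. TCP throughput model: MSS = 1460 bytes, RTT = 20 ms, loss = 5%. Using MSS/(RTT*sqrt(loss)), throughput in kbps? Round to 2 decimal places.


Given: MSS = 1460 bytes, RTT = 20 ms, loss = 5%
RTT in seconds = 20 / 1000 = 0.02
Loss rate = 5% = 0.05
sqrt(loss) = sqrt(0.05) = 0.223606797750
Throughput (bytes/s) = 1460 / (0.02 * 0.223606797750) = 326465.9247
Throughput (kbps) = 326465.9247 * 8 / 1000 = 2611.727398 -> 2611.73 kbps (2 dp)

2611.73


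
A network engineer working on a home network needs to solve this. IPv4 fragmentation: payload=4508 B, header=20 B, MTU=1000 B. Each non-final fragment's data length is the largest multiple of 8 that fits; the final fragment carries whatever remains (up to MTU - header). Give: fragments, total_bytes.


Max data per non-final fragment = floor((MTU - header)/8)*8 = floor((1000 - 20)/8)*8 = floor(980/8)*8 = 976 B
Final fragment needs no 8-byte alignment: it can carry up to MTU - header = 980 B
Non-final fragments needed = ceil((payload - 980) / 976) = ceil(3528/976) = ceil(3.6148) = 4
Number of fragments = 4 + 1 = 5
Fragment sizes (data): 4 * 976 B + 604 B (last, 604 <= 980 OK)
Total bytes sent = payload + n_frags * header = 4508 + 5*20 = 4508 + 100 = 4608 B

5, 4608


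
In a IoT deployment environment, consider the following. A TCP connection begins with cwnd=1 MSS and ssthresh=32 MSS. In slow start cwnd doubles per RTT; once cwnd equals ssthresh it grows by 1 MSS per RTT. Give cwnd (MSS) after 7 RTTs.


RTT 0: cwnd = 1 MSS (initial)
RTT 1: cwnd = 2 MSS (slow start, doubled)
RTT 2: cwnd = 4 MSS (slow start, doubled)
RTT 3: cwnd = 8 MSS (slow start, doubled)
RTT 4: cwnd = 16 MSS (slow start, doubled)
RTT 5: cwnd = 32 MSS (slow start, doubled)
RTT 6: cwnd = 33 MSS (congestion avoidance, +1)
RTT 7: cwnd = 34 MSS (congestion avoidance, +1)

34


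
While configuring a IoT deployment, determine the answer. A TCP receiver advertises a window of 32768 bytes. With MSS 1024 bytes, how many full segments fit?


Given: RWND = 32768 bytes, MSS = 1024 bytes
Full segments = floor(RWND / MSS)
Full segments = floor(32768 / 1024)
Full segments = floor(32.0) = 32

32


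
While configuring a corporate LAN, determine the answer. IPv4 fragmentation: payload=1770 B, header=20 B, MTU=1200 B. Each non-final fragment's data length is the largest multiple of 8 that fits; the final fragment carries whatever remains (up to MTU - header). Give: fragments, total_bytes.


Max data per non-final fragment = floor((MTU - header)/8)*8 = floor((1200 - 20)/8)*8 = floor(1180/8)*8 = 1176 B
Final fragment needs no 8-byte alignment: it can carry up to MTU - header = 1180 B
Non-final fragments needed = ceil((payload - 1180) / 1176) = ceil(590/1176) = ceil(0.5017) = 1
Number of fragments = 1 + 1 = 2
Fragment sizes (data): 1 * 1176 B + 594 B (last, 594 <= 1180 OK)
Total bytes sent = payload + n_frags * header = 1770 + 2*20 = 1770 + 40 = 1810 B

2, 1810


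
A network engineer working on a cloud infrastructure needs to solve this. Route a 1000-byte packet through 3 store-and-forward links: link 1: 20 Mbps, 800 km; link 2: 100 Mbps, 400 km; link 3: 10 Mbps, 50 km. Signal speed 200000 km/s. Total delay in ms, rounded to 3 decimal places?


Packet = 1000 bytes = 8000 bits. Store-and-forward: sum (t_trans + t_prop) per link.
Link 1: t_trans = 8000/(20*10^6) s = 0.4000 ms; t_prop = 800/200000 s = 4.0000 ms; subtotal = 4.4000 ms
Link 2: t_trans = 8000/(100*10^6) s = 0.0800 ms; t_prop = 400/200000 s = 2.0000 ms; subtotal = 2.0800 ms
Link 3: t_trans = 8000/(10*10^6) s = 0.8000 ms; t_prop = 50/200000 s = 0.2500 ms; subtotal = 1.0500 ms
End-to-end = 4.4000 + 2.0800 + 1.0500 = 7.5300 ms -> 7.530 ms (3 dp)

7.530


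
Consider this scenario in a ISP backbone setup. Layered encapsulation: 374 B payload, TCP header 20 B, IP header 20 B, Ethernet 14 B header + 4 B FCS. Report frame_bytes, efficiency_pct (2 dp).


TCP segment = 374 + 20 = 394 B
IP packet = 394 + 20 = 414 B
Ethernet frame = 414 + 14 + 4 = 432 B
Efficiency = app / frame = 374 / 432 = 0.865741 = 86.5741% -> 86.57% (2 dp)

432, 86.57


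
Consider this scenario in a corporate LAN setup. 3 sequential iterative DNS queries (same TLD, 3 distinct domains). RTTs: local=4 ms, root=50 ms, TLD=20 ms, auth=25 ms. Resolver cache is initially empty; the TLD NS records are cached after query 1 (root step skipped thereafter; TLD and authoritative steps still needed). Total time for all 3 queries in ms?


Lookup 1 (cold cache): local + root + TLD + auth = 4 + 50 + 20 + 25 = 99 ms
Lookups 2..3 (TLD NS cached -> skip root; new domain -> still ask TLD and auth): local + TLD + auth = 4 + 20 + 25 = 49 ms each
Remaining 2 lookups: 2 * 49 = 98 ms
Total = 99 + 98 = 197 ms

197


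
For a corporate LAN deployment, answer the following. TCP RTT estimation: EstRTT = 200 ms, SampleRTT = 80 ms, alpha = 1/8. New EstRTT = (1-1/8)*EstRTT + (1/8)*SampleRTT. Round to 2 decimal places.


Given: EstRTT = 200 ms, SampleRTT = 80 ms, alpha = 1/8
New EstRTT = (1 - alpha) * EstRTT + alpha * SampleRTT
(7/8) * 200 = 175
(1/8) * 80 = 10
New EstRTT = 175 + 10 = 185 ms -> 185.00 ms (2 dp)

185.00


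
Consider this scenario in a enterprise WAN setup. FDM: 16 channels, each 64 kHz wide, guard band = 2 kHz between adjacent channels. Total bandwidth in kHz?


Given: 16 channels, 64 kHz each, guard = 2 kHz
Channel bandwidth = 16 * 64 = 1024 kHz
Guard bands = 15 gaps * 2 kHz = 30 kHz
Total = 1024 + 30 = 1054 kHz

1054


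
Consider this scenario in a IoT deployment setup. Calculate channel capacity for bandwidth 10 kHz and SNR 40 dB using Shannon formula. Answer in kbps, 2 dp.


Given: B = 10 kHz, SNR = 40 dB
SNR linear = 10^(40/10) = 10000
1 + SNR = 10001
log2(10001) = 13.2878566418
C = 10 * 1000 * 13.2878566418 = 132878.5664 bps
C = 132.878566 kbps -> 132.88 kbps (2 dp)

132.88


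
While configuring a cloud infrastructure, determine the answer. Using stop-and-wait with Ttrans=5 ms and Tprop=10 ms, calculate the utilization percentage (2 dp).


Given: Ttrans = 5 ms, Tprop = 10 ms
RTT = 2 * Tprop = 2 * 10 = 20 ms
U = Ttrans / (Ttrans + RTT)
U = 5 / (5 + 20)
U = 5 / 25 = 0.2
U% = 20.00%

20.00


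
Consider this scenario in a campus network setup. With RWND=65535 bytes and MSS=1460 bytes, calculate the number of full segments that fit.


Given: RWND = 65535 bytes, MSS = 1460 bytes
Full segments = floor(RWND / MSS)
Full segments = floor(65535 / 1460)
Full segments = floor(44.887) = 44

44


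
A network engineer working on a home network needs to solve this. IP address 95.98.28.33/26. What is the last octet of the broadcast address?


Given: IP = 95.98.28.33, prefix = /26
Host bits = 32 - 26 = 6
Network last octet = 33 AND mask = 0
Host part size = 2^6 - 1 = 63
Broadcast last octet = 0 OR 63 = 63

63


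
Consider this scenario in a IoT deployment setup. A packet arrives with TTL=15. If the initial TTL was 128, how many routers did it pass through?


Given: initial TTL = 128, received TTL = 15
Hops = initial TTL - received TTL
Hops = 128 - 15 = 113

113


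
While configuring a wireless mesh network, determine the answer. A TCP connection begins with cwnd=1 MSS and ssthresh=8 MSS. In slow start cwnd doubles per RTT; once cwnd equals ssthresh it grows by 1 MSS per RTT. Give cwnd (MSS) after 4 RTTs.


RTT 0: cwnd = 1 MSS (initial)
RTT 1: cwnd = 2 MSS (slow start, doubled)
RTT 2: cwnd = 4 MSS (slow start, doubled)
RTT 3: cwnd = 8 MSS (slow start, doubled)
RTT 4: cwnd = 9 MSS (congestion avoidance, +1)

9


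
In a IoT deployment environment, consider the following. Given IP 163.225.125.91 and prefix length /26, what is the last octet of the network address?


Given: IP = 163.225.125.91, prefix = /26
Subnet mask = 255.255.255.192
Last octet of IP: 91
Last octet of mask: 192
Network last octet = 91 AND 192 = 64

64


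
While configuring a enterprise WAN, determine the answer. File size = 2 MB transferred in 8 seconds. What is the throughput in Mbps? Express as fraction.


Given: file = 2 MB, time = 8 s
File in Mb = 2 * 8 = 16 Mb
Throughput = 16 / 8 Mbps
Throughput = 2 Mbps

2


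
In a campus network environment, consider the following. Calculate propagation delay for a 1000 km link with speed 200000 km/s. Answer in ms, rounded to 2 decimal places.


Given: distance = 1000 km, speed = 200000 km/s
Delay = distance / speed = 1000 / 200000 seconds
Delay in ms = 1000 * 1000 / 200000
Delay = 5.0000 ms
Rounded to 2 dp = 5.00 ms

5.00


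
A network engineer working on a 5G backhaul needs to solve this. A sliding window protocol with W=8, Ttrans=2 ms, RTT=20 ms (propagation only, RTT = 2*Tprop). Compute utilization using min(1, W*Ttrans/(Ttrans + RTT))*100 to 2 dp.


Given: W = 8, Ttrans = 2 ms, RTT = 20 ms (= 2 * Tprop, Tprop = 10 ms)
Cycle time = Ttrans + RTT = 2 + 20 = 22 ms (first packet sent until its ACK returns)
W * Ttrans = 8 * 2 = 16 ms of sending per cycle
W * Ttrans / (Ttrans + RTT) = 16 / 22 = 0.727273
U = min(1, 0.727273) = 0.727273
U% = 72.73%

72.73


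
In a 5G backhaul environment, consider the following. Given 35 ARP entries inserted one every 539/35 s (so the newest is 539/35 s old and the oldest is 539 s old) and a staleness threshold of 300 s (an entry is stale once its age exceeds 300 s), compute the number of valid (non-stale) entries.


Ages are k * 539/35 s for k = 1..35 (spacing = 15.4000 s).
Entry k is valid iff k * 539/35 <= 300 iff k <= 35 * 300 / 539 = 19.4805
n_valid = floor(19.4805) = 19
(n_stale = 35 - 19 = 16)

19


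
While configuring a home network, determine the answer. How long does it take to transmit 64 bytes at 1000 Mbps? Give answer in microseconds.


Given: packet = 64 bytes, bandwidth = 1000 Mbps
Packet in bits = 64 * 8 = 512 bits
Bandwidth = 1000 * 10^6 = 1000000000 bps
Time = 512 / 1000000000 seconds
Time in us = 512 * 10^6 / 1000000000 = 0.512

0.512


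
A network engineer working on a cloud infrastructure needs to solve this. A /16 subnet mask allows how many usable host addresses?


Given: subnet mask /16
Host bits = 32 - 16 = 16
Total addresses = 2^16 = 65536
Usable hosts = 65536 - 2 (network + broadcast) = 65534

65534


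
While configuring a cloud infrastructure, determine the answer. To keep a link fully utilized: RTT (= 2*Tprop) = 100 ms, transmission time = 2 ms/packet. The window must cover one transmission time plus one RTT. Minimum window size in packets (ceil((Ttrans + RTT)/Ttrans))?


Given: Ttrans = 2 ms, RTT = 100 ms (= 2 * Tprop, Tprop = 50 ms)
Time until first ACK returns = Ttrans + RTT = 2 + 100 = 102 ms
Need W * Ttrans >= Ttrans + RTT  ->  W >= (Ttrans + RTT) / Ttrans
(Ttrans + RTT) / Ttrans = 102 / 2 = 51
W_min = ceil(51) = 51

51


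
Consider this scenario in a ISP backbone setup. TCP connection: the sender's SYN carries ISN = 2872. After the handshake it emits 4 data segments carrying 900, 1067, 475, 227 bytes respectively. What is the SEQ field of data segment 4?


The SYN occupies sequence number ISN = 2872, so the first data byte is ISN + 1 = 2873.
SEQ of data segment i = (ISN + 1) + sum of payload sizes of segments 1..i-1.
Segment 1: SEQ = 2873, payload = 900 bytes
Segment 2: SEQ = 3773, payload = 1067 bytes
Segment 3: SEQ = 4840, payload = 475 bytes
Segment 4: SEQ = 5315, payload = 227 bytes
SEQ of segment 4 = 2873 + 900 + 1067 + 475 = 5315

5315


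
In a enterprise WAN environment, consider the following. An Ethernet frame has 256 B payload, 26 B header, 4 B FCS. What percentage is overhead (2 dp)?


Given: payload = 256 B, header = 26 B, trailer = 4 B
Overhead bytes = header + trailer = 26 + 4 = 30
Total frame = payload + overhead = 256 + 30 = 286
Overhead % = 30 / 286 * 100 = 10.4895% -> 10.49% (2 dp)

10.49


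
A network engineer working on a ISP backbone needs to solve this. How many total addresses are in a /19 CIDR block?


Given: CIDR prefix /19
Host bits = 32 - 19 = 13
Total addresses = 2^13 = 8192

8192


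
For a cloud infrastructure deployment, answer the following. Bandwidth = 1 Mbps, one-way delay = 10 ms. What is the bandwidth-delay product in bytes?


Given: bandwidth = 1 Mbps, delay = 10 ms
BDP in bits = 1 * 10^6 * 10 / 1000
BDP in bits = 10000
BDP in bytes = 10000 / 8 = 1250

1250


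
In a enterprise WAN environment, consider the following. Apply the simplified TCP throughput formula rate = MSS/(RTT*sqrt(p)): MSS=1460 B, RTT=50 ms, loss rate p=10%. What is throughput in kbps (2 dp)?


Given: MSS = 1460 bytes, RTT = 50 ms, loss = 10%
RTT in seconds = 50 / 1000 = 0.05
Loss rate = 10% = 0.1
sqrt(loss) = sqrt(0.1) = 0.316227766017
Throughput (bytes/s) = 1460 / (0.05 * 0.316227766017) = 92338.5077
Throughput (kbps) = 92338.5077 * 8 / 1000 = 738.708061 -> 738.71 kbps (2 dp)

738.71


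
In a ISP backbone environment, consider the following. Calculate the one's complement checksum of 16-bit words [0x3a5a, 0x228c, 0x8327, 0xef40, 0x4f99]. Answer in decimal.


Given words: [0x3a5a, 0x228c, 0x8327, 0xef40, 0x4f99]
Step 1: Sum all words
Raw sum = 14938 + 8844 + 33575 + 61248 + 20377 = 138982
Step 2: Fold carry: (7910 + 2) = 7912
One's complement = ~7912 & 0xFFFF = 57623

57623


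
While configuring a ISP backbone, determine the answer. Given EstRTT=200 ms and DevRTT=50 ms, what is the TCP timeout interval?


Given: EstRTT = 200 ms, DevRTT = 50 ms
Timeout = EstRTT + 4 * DevRTT
4 * DevRTT = 4 * 50 = 200
Timeout = 200 + 200 = 400 ms

400


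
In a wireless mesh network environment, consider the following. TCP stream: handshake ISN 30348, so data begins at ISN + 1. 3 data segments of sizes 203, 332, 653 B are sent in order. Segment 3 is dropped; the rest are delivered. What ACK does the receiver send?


SYN uses sequence number 30348; first data byte = ISN + 1 = 30349.
Segment 1: SEQ = 30349, len = 203 B, covers [30349, 30551]
Segment 2: SEQ = 30552, len = 332 B, covers [30552, 30883]
Segment 3: SEQ = 30884, len = 653 B, covers [30884, 31536] [LOST]
In-order data received: bytes [30349, 30883] (segments 1..2).
Segment 3 missing -> gap begins at byte 30884.
Cumulative ACK = next expected in-order byte = 30349 + 203 + 332 = 30884

30884


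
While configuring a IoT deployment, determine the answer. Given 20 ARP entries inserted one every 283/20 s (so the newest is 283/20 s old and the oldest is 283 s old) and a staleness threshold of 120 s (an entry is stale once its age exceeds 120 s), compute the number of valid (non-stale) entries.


Ages are k * 283/20 s for k = 1..20 (spacing = 14.1500 s).
Entry k is valid iff k * 283/20 <= 120 iff k <= 20 * 120 / 283 = 8.4806
n_valid = floor(8.4806) = 8
(n_stale = 20 - 8 = 12)

8


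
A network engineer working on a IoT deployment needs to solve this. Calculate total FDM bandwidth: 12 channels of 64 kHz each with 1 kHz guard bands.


Given: 12 channels, 64 kHz each, guard = 1 kHz
Channel bandwidth = 12 * 64 = 768 kHz
Guard bands = 11 gaps * 1 kHz = 11 kHz
Total = 768 + 11 = 779 kHz

779


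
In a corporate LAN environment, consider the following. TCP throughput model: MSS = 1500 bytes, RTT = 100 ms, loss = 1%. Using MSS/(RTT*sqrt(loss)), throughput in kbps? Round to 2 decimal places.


Given: MSS = 1500 bytes, RTT = 100 ms, loss = 1%
RTT in seconds = 100 / 1000 = 0.1
Loss rate = 1% = 0.01
sqrt(loss) = sqrt(0.01) = 0.1
Throughput (bytes/s) = 1500 / (0.1 * 0.1) = 150000.0000
Throughput (kbps) = 150000.0000 * 8 / 1000 = 1200.000000 -> 1200.00 kbps (2 dp)

1200.00


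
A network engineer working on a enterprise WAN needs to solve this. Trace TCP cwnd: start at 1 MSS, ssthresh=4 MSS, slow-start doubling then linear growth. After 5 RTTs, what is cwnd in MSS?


RTT 0: cwnd = 1 MSS (initial)
RTT 1: cwnd = 2 MSS (slow start, doubled)
RTT 2: cwnd = 4 MSS (slow start, doubled)
RTT 3: cwnd = 5 MSS (congestion avoidance, +1)
RTT 4: cwnd = 6 MSS (congestion avoidance, +1)
RTT 5: cwnd = 7 MSS (congestion avoidance, +1)

7


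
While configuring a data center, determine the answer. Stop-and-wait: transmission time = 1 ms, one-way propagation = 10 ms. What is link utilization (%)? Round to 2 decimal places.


Given: Ttrans = 1 ms, Tprop = 10 ms
RTT = 2 * Tprop = 2 * 10 = 20 ms
U = Ttrans / (Ttrans + RTT)
U = 1 / (1 + 20)
U = 1 / 21 = 0.047619
U% = 4.76%

4.76


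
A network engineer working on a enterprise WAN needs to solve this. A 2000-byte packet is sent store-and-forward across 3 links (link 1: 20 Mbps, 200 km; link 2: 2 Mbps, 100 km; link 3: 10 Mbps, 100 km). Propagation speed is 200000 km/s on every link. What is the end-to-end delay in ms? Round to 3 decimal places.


Packet = 2000 bytes = 16000 bits. Store-and-forward: sum (t_trans + t_prop) per link.
Link 1: t_trans = 16000/(20*10^6) s = 0.8000 ms; t_prop = 200/200000 s = 1.0000 ms; subtotal = 1.8000 ms
Link 2: t_trans = 16000/(2*10^6) s = 8.0000 ms; t_prop = 100/200000 s = 0.5000 ms; subtotal = 8.5000 ms
Link 3: t_trans = 16000/(10*10^6) s = 1.6000 ms; t_prop = 100/200000 s = 0.5000 ms; subtotal = 2.1000 ms
End-to-end = 1.8000 + 8.5000 + 2.1000 = 12.4000 ms -> 12.400 ms (3 dp)

12.400


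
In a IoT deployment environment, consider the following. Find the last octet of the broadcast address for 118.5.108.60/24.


Given: IP = 118.5.108.60, prefix = /24
Host bits = 32 - 24 = 8
Network last octet = 60 AND mask = 0
Host part size = 2^8 - 1 = 255
Broadcast last octet = 0 OR 255 = 255

255


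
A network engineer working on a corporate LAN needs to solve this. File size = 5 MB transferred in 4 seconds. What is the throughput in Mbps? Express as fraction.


Given: file = 5 MB, time = 4 s
File in Mb = 5 * 8 = 40 Mb
Throughput = 40 / 4 Mbps
Throughput = 10 Mbps

10


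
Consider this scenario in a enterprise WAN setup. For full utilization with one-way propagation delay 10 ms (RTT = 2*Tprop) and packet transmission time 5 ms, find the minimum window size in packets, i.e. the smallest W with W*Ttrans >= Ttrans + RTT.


Given: Ttrans = 5 ms, RTT = 20 ms (= 2 * Tprop, Tprop = 10 ms)
Time until first ACK returns = Ttrans + RTT = 5 + 20 = 25 ms
Need W * Ttrans >= Ttrans + RTT  ->  W >= (Ttrans + RTT) / Ttrans
(Ttrans + RTT) / Ttrans = 25 / 5 = 5
W_min = ceil(5) = 5

5


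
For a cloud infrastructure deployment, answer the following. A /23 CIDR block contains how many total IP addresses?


Given: CIDR prefix /23
Host bits = 32 - 23 = 9
Total addresses = 2^9 = 512

512


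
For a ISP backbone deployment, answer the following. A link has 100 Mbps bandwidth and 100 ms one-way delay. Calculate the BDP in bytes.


Given: bandwidth = 100 Mbps, delay = 100 ms
BDP in bits = 100 * 10^6 * 100 / 1000
BDP in bits = 10000000
BDP in bytes = 10000000 / 8 = 1250000

1250000


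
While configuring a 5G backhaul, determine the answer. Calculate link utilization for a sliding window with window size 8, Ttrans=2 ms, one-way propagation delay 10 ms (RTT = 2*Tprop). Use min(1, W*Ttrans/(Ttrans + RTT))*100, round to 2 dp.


Given: W = 8, Ttrans = 2 ms, RTT = 20 ms (= 2 * Tprop, Tprop = 10 ms)
Cycle time = Ttrans + RTT = 2 + 20 = 22 ms (first packet sent until its ACK returns)
W * Ttrans = 8 * 2 = 16 ms of sending per cycle
W * Ttrans / (Ttrans + RTT) = 16 / 22 = 0.727273
U = min(1, 0.727273) = 0.727273
U% = 72.73%

72.73


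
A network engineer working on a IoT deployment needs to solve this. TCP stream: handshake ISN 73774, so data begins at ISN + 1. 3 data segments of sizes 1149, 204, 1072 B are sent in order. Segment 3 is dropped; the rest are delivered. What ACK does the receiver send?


SYN uses sequence number 73774; first data byte = ISN + 1 = 73775.
Segment 1: SEQ = 73775, len = 1149 B, covers [73775, 74923]
Segment 2: SEQ = 74924, len = 204 B, covers [74924, 75127]
Segment 3: SEQ = 75128, len = 1072 B, covers [75128, 76199] [LOST]
In-order data received: bytes [73775, 75127] (segments 1..2).
Segment 3 missing -> gap begins at byte 75128.
Cumulative ACK = next expected in-order byte = 73775 + 1149 + 204 = 75128

75128
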